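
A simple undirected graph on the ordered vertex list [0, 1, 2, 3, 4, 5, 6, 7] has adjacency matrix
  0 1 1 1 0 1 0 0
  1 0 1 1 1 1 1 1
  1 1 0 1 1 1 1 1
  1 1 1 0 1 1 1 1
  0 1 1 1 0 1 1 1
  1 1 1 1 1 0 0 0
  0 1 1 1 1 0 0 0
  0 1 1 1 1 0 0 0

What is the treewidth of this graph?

A width-4 tree decomposition is:
Bags: B1 = {1, 2, 3, 4, 7}  B2 = {1, 2, 3, 4, 6}  B3 = {1, 2, 3, 4, 5}  B4 = {0, 1, 2, 3, 5}
Tree: B1–B2, B1–B3, B3–B4
Every bag has size at most 5, so the width is 5 − 1 = 4 and tw(G) ≤ 4. For the lower bound, the 5 vertices {0, 1, 2, 3, 5} are pairwise adjacent, and any tree decomposition puts a clique entirely inside one bag — forcing width ≥ 4. Therefore the treewidth is 4.

4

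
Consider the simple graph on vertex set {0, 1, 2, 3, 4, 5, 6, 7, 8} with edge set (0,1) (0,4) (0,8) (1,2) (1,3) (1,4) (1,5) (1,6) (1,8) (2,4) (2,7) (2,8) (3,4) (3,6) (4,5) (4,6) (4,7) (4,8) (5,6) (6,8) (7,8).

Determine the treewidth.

A width-3 tree decomposition is:
Bags: B1 = {1, 2, 4, 8}  B2 = {1, 4, 6, 8}  B3 = {1, 3, 4, 6}  B4 = {0, 1, 4, 8}  B5 = {2, 4, 7, 8}  B6 = {1, 4, 5, 6}
Tree: B1–B2, B2–B3, B2–B4, B1–B5, B3–B6
Each bag holds 4 vertices, so the decomposition has width 3, which upper-bounds the treewidth. Conversely, {0, 1, 4, 8} is a clique of size 4, and the vertices of any clique must share a bag in every tree decomposition; so some bag has ≥ 4 vertices and tw(G) ≥ 3. Hence tw(G) = 3 exactly.

3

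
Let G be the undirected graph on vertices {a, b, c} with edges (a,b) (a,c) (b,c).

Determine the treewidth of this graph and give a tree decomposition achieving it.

Treewidth 2.
Bags: B1 = {a, b, c}
Tree: (single bag)

A single bag containing all 3 vertices is trivially a valid decomposition of width 2. For the lower bound, the 3 vertices {a, b, c} are pairwise adjacent, and any tree decomposition puts a clique entirely inside one bag — forcing width ≥ 2. Therefore the treewidth is 2.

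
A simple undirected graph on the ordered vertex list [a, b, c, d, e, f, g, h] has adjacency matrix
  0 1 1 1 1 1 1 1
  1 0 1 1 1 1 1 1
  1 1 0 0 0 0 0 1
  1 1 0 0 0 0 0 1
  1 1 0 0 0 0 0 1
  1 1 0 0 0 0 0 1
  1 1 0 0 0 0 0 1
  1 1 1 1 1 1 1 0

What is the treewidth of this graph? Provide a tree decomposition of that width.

Treewidth 3.
One such decomposition:
Bags: B1 = {a, b, d, h}  B2 = {a, b, c, h}  B3 = {a, b, e, h}  B4 = {a, b, f, h}  B5 = {a, b, g, h}
Tree: B1–B2, B1–B3, B2–B4, B4–B5

Every bag has size at most 4, so the width is 4 − 1 = 3 and tw(G) ≤ 3. For the lower bound, the 4 vertices {a, b, d, h} are pairwise adjacent, and any tree decomposition puts a clique entirely inside one bag — forcing width ≥ 3. Therefore the treewidth is 3.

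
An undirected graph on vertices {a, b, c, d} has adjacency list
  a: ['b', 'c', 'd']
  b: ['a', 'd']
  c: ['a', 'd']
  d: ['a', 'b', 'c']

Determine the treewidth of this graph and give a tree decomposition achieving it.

Every bag has size at most 3, so the width is 3 − 1 = 2 and tw(G) ≤ 2. For the lower bound, the 3 vertices {a, c, d} are pairwise adjacent, and any tree decomposition puts a clique entirely inside one bag — forcing width ≥ 2. Combining the bounds, tw(G) = 2.

Treewidth 2.
One optimal decomposition is:
Bags: B1 = {a, b, d}  B2 = {a, c, d}
Tree: B1–B2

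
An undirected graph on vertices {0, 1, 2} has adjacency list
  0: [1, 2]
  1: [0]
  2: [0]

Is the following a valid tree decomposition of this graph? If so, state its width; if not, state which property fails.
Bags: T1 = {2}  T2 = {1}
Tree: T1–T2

A tree decomposition must satisfy three properties: every vertex lies in some bag; for every edge, both endpoints lie together in some bag; and for every vertex, the bags containing it form a connected subtree. Here vertex 0 appears in no bag, so the decomposition is invalid.

No — vertex 0 appears in no bag.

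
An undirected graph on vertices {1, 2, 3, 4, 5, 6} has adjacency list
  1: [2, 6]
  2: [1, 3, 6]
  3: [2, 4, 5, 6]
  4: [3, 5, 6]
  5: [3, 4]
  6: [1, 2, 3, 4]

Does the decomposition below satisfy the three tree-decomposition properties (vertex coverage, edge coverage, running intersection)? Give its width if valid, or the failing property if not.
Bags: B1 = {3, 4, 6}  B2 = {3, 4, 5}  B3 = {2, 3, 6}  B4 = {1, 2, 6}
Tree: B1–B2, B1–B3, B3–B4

Yes; width 2.

Checking the three conditions: (i) the bags cover all of {1, 2, 3, 4, 5, 6}; (ii) for each edge, some bag contains both endpoints; (iii) the bags containing any fixed vertex form a subtree. All hold, so the decomposition is valid with width 3 − 1 = 2.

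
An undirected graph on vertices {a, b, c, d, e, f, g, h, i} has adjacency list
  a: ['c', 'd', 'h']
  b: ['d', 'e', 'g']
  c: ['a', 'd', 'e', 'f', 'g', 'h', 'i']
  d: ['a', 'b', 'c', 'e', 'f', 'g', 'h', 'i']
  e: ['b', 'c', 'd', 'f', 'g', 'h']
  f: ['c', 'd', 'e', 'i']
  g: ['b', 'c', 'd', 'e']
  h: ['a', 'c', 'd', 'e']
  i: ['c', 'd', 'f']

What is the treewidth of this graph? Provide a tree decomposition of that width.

Each bag holds 4 vertices, so the decomposition has width 3, which upper-bounds the treewidth. For the lower bound, the 4 vertices {c, d, e, g} are pairwise adjacent, and any tree decomposition puts a clique entirely inside one bag — forcing width ≥ 3. The upper and lower bounds meet at 3, so that is the treewidth.

Treewidth 3.
One such decomposition:
Bags: B1 = {c, d, e, h}  B2 = {c, d, e, f}  B3 = {c, d, e, g}  B4 = {a, c, d, h}  B5 = {c, d, f, i}  B6 = {b, d, e, g}
Tree: B1–B2, B1–B3, B1–B4, B2–B5, B3–B6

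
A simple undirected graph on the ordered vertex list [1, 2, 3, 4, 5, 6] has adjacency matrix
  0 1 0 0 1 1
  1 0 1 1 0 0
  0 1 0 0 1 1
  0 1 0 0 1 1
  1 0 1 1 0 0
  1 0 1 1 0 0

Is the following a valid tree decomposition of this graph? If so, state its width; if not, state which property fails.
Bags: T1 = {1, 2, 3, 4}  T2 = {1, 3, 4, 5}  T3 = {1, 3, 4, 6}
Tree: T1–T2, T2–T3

Checking the three conditions: (i) the bags cover all of {1, 2, 3, 4, 5, 6}; (ii) for each edge, some bag contains both endpoints; (iii) the bags containing any fixed vertex form a subtree. All hold, so the decomposition is valid with width 4 − 1 = 3.

Yes; width 3.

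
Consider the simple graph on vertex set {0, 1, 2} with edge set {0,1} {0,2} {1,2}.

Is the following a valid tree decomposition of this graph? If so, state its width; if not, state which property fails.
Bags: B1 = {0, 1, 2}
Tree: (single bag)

Yes; width 2.

Every vertex of G appears in some bag (union = {0, 1, 2}); every edge is covered by a bag; and for each vertex v the set of bags containing v is connected in the bag tree. The decomposition is therefore valid. The largest bag has 3 vertices, so the width is 2.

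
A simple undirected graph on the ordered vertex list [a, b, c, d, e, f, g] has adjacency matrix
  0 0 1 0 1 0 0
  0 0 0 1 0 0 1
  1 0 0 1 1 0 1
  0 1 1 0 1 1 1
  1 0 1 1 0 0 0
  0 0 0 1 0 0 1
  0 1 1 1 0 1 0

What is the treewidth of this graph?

2

A width-2 tree decomposition is:
Bags: B1 = {c, d, e}  B2 = {c, d, g}  B3 = {b, d, g}  B4 = {d, f, g}  B5 = {a, c, e}
Tree: B1–B2, B2–B3, B2–B4, B1–B5
Every bag has size at most 3, so the width is 3 − 1 = 2 and tw(G) ≤ 2. For the lower bound, the 3 vertices {c, d, g} are pairwise adjacent, and any tree decomposition puts a clique entirely inside one bag — forcing width ≥ 2. Therefore the treewidth is 2.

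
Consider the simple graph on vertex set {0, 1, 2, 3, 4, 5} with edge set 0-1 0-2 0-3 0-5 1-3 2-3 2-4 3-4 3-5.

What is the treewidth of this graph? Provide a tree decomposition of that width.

Treewidth 2.
Bags: B1 = {0, 2, 3}  B2 = {0, 3, 5}  B3 = {0, 1, 3}  B4 = {2, 3, 4}
Tree: B1–B2, B1–B3, B1–B4

Each bag holds 3 vertices, so the decomposition has width 2, which upper-bounds the treewidth. On the other hand G contains the 3-clique {0, 1, 3}. A clique must lie in a single bag of any decomposition, so no decomposition can have width below 2. The upper and lower bounds meet at 2, so that is the treewidth.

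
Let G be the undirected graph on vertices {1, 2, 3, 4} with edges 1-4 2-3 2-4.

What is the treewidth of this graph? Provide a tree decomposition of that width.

Treewidth 1.
One optimal decomposition is:
Bags: B1 = {2, 3}  B2 = {2, 4}  B3 = {1, 4}
Tree: B1–B2, B2–B3

Each bag holds 2 vertices, so the decomposition has width 1, which upper-bounds the treewidth. Any graph with an edge has treewidth ≥ 1, and G has the edge 3–2. Hence tw(G) = 1 exactly.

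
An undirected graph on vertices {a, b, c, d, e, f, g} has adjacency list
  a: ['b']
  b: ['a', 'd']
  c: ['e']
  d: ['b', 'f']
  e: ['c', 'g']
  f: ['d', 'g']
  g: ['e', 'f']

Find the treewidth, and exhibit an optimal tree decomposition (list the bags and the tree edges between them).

Every bag has size at most 2, so the width is 2 − 1 = 1 and tw(G) ≤ 1. G has an edge, so its treewidth is at least 1. The upper and lower bounds meet at 1, so that is the treewidth.

Treewidth 1.
One optimal decomposition is:
Bags: B1 = {c, e}  B2 = {e, g}  B3 = {f, g}  B4 = {d, f}  B5 = {b, d}  B6 = {a, b}
Tree: B1–B2, B2–B3, B3–B4, B4–B5, B5–B6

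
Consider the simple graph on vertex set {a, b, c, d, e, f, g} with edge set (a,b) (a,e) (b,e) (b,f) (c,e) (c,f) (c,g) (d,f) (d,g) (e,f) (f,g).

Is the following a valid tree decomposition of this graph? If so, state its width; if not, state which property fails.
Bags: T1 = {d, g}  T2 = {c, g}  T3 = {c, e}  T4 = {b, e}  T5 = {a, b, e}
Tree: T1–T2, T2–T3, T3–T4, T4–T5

No — vertex f appears in no bag.

A tree decomposition must satisfy three properties: every vertex lies in some bag; for every edge, both endpoints lie together in some bag; and for every vertex, the bags containing it form a connected subtree. Here vertex f appears in no bag, so the decomposition is invalid.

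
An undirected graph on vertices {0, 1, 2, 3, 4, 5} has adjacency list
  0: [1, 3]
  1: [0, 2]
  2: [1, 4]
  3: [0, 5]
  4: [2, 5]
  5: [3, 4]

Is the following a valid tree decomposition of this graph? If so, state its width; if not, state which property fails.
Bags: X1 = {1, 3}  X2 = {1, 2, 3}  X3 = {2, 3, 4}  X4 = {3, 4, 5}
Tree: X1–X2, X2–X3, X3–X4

No — vertex 0 appears in no bag.

A tree decomposition must satisfy three properties: every vertex lies in some bag; for every edge, both endpoints lie together in some bag; and for every vertex, the bags containing it form a connected subtree. Here vertex 0 appears in no bag, so the decomposition is invalid.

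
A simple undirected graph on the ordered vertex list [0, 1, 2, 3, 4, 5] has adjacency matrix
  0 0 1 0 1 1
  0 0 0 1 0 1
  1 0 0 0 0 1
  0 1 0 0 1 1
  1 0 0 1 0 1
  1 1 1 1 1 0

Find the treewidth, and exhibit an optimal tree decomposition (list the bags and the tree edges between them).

Each bag holds 3 vertices, so the decomposition has width 2, which upper-bounds the treewidth. On the other hand G contains the 3-clique {0, 2, 5}. A clique must lie in a single bag of any decomposition, so no decomposition can have width below 2. Combining the bounds, tw(G) = 2.

Treewidth 2.
Bags: B1 = {0, 2, 5}  B2 = {0, 4, 5}  B3 = {3, 4, 5}  B4 = {1, 3, 5}
Tree: B1–B2, B2–B3, B3–B4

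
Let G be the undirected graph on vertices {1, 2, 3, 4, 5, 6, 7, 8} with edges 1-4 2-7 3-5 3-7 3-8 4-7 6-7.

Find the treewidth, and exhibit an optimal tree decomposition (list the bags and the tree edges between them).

Treewidth 1.
One such decomposition:
Bags: B1 = {6, 7}  B2 = {4, 7}  B3 = {3, 7}  B4 = {2, 7}  B5 = {3, 8}  B6 = {1, 4}  B7 = {3, 5}
Tree: B1–B2, B2–B3, B2–B4, B3–B5, B2–B6, B3–B7

Each bag holds 2 vertices, so the decomposition has width 1, which upper-bounds the treewidth. Any graph with an edge has treewidth ≥ 1, and G has the edge 7–6. Therefore the treewidth is 1.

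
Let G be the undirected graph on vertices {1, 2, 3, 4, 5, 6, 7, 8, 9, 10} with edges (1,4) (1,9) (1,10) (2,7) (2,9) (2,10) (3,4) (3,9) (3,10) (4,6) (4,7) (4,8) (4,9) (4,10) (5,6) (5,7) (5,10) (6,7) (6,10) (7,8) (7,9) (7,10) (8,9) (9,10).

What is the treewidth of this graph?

A width-3 tree decomposition is:
Bags: B1 = {4, 6, 7, 10}  B2 = {4, 7, 9, 10}  B3 = {2, 7, 9, 10}  B4 = {3, 4, 9, 10}  B5 = {5, 6, 7, 10}  B6 = {4, 7, 8, 9}  B7 = {1, 4, 9, 10}
Tree: B1–B2, B2–B3, B2–B4, B1–B5, B2–B6, B4–B7
Each bag holds 4 vertices, so the decomposition has width 3, which upper-bounds the treewidth. On the other hand G contains the 4-clique {4, 7, 8, 9}. A clique must lie in a single bag of any decomposition, so no decomposition can have width below 3. Therefore the treewidth is 3.

3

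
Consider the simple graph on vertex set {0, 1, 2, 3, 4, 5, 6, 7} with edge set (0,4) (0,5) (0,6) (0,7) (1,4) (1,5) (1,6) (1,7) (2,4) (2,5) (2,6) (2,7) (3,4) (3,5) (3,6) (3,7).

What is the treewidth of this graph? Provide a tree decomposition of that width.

Treewidth 4.
One such decomposition:
Bags: B1 = {2, 4, 5, 6, 7}  B2 = {0, 4, 5, 6, 7}  B3 = {3, 4, 5, 6, 7}  B4 = {1, 4, 5, 6, 7}
Tree: B1–B2, B2–B3, B3–B4

Each bag holds 5 vertices, so the decomposition has width 4, which upper-bounds the treewidth. For the lower bound: the 5 vertex sets {2,7}, {0,4}, {3,6}, {5}, {1} are disjoint, each induces a connected subgraph, and every pair is joined by at least one edge of G. Contracting each set to a single vertex therefore yields K_{5} as a minor, and since treewidth is minor-monotone, tw(G) ≥ tw(K_{5}) = 4. Therefore the treewidth is 4.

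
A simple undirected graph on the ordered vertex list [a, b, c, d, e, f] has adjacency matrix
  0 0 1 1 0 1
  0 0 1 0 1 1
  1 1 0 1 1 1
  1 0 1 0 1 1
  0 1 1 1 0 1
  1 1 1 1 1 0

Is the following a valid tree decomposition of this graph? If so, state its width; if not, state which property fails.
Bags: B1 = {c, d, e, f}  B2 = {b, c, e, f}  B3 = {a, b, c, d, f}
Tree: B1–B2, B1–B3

No — bags containing vertex b are not connected in the tree.

A tree decomposition must satisfy three properties: every vertex lies in some bag; for every edge, both endpoints lie together in some bag; and for every vertex, the bags containing it form a connected subtree. Here bags containing vertex b are not connected in the tree, so the decomposition is invalid.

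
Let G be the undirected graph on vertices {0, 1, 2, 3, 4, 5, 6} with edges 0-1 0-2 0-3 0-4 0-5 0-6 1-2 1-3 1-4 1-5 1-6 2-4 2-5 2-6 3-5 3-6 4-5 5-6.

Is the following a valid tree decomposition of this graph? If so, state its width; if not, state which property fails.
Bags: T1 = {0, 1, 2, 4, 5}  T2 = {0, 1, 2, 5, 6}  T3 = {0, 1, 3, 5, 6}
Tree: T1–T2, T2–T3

Checking the three conditions: (i) the bags cover all of {0, 1, 2, 3, 4, 5, 6}; (ii) for each edge, some bag contains both endpoints; (iii) the bags containing any fixed vertex form a subtree. All hold, so the decomposition is valid with width 5 − 1 = 4.

Yes; width 4.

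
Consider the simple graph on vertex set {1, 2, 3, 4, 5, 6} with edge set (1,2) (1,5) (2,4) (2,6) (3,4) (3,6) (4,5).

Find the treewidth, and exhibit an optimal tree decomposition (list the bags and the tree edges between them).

Treewidth 2.
One such decomposition:
Bags: B1 = {3, 4, 6}  B2 = {2, 4, 6}  B3 = {2, 4, 5}  B4 = {1, 2, 5}
Tree: B1–B2, B2–B3, B3–B4

Every bag has size at most 3, so the width is 3 − 1 = 2 and tw(G) ≤ 2. The edges 3–6–2–4–3 form a cycle, so G is not a tree and its treewidth is at least 2. The upper and lower bounds meet at 2, so that is the treewidth.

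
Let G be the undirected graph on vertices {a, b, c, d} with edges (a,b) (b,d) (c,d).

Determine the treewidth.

1

A width-1 tree decomposition is:
Bags: B1 = {b, d}  B2 = {c, d}  B3 = {a, b}
Tree: B1–B2, B1–B3
Each bag holds 2 vertices, so the decomposition has width 1, which upper-bounds the treewidth. G has an edge, so its treewidth is at least 1. The upper and lower bounds meet at 1, so that is the treewidth.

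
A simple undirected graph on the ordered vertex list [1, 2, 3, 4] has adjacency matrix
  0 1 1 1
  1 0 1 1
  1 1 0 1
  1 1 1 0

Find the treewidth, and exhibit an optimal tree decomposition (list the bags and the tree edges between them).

With just one bag of size 4, the width is 4 − 1 = 3, so tw(G) ≤ 3. For the lower bound, the 4 vertices {1, 2, 3, 4} are pairwise adjacent, and any tree decomposition puts a clique entirely inside one bag — forcing width ≥ 3. Hence tw(G) = 3 exactly.

Treewidth 3.
One optimal decomposition is:
Bags: B1 = {1, 2, 3, 4}
Tree: (single bag)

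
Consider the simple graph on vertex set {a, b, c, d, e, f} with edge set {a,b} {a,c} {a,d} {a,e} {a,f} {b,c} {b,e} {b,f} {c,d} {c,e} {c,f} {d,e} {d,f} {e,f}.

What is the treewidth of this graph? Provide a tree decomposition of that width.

Treewidth 4.
One optimal decomposition is:
Bags: B1 = {a, c, d, e, f}  B2 = {a, b, c, e, f}
Tree: B1–B2

Each bag holds 5 vertices, so the decomposition has width 4, which upper-bounds the treewidth. For the lower bound, the 5 vertices {a, c, d, e, f} are pairwise adjacent, and any tree decomposition puts a clique entirely inside one bag — forcing width ≥ 4. Combining the bounds, tw(G) = 4.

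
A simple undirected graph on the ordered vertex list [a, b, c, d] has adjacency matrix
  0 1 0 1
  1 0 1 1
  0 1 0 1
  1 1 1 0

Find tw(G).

A width-2 tree decomposition is:
Bags: B1 = {b, c, d}  B2 = {a, b, d}
Tree: B1–B2
The largest bag has 3 vertices, giving width 2; this decomposition certifies tw(G) ≤ 2. For the lower bound, the 3 vertices {b, c, d} are pairwise adjacent, and any tree decomposition puts a clique entirely inside one bag — forcing width ≥ 2. The upper and lower bounds meet at 2, so that is the treewidth.

2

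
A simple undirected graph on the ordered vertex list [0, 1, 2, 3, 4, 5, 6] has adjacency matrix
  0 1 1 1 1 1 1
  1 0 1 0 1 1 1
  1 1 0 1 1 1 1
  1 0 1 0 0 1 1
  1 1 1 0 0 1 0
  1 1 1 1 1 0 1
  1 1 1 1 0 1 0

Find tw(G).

A width-4 tree decomposition is:
Bags: B1 = {0, 1, 2, 4, 5}  B2 = {0, 1, 2, 5, 6}  B3 = {0, 2, 3, 5, 6}
Tree: B1–B2, B2–B3
The largest bag has 5 vertices, giving width 4; this decomposition certifies tw(G) ≤ 4. For the lower bound, the 5 vertices {0, 1, 2, 4, 5} are pairwise adjacent, and any tree decomposition puts a clique entirely inside one bag — forcing width ≥ 4. The upper and lower bounds meet at 4, so that is the treewidth.

4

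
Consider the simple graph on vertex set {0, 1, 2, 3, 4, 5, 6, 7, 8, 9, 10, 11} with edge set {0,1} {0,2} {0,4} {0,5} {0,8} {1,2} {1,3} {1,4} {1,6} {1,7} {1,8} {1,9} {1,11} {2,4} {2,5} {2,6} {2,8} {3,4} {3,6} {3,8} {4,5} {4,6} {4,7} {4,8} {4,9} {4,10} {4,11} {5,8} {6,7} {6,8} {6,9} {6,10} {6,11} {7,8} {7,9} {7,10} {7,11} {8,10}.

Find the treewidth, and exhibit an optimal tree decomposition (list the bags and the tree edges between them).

Treewidth 4.
One optimal decomposition is:
Bags: B1 = {1, 2, 4, 6, 8}  B2 = {1, 3, 4, 6, 8}  B3 = {1, 4, 6, 7, 8}  B4 = {1, 4, 6, 7, 11}  B5 = {0, 1, 2, 4, 8}  B6 = {1, 4, 6, 7, 9}  B7 = {0, 2, 4, 5, 8}  B8 = {4, 6, 7, 8, 10}
Tree: B1–B2, B1–B3, B3–B4, B1–B5, B3–B6, B5–B7, B3–B8

Each bag holds 5 vertices, so the decomposition has width 4, which upper-bounds the treewidth. For the lower bound, the 5 vertices {0, 1, 2, 4, 8} are pairwise adjacent, and any tree decomposition puts a clique entirely inside one bag — forcing width ≥ 4. Hence tw(G) = 4 exactly.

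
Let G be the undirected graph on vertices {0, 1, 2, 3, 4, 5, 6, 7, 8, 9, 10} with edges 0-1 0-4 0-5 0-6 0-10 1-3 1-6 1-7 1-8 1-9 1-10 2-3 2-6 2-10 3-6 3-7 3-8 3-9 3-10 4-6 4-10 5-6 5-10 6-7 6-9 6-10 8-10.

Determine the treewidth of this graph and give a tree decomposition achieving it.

The largest bag has 4 vertices, giving width 3; this decomposition certifies tw(G) ≤ 3. On the other hand G contains the 4-clique {1, 3, 8, 10}. A clique must lie in a single bag of any decomposition, so no decomposition can have width below 3. Combining the bounds, tw(G) = 3.

Treewidth 3.
One optimal decomposition is:
Bags: B1 = {0, 1, 6, 10}  B2 = {1, 3, 6, 10}  B3 = {0, 4, 6, 10}  B4 = {1, 3, 6, 7}  B5 = {0, 5, 6, 10}  B6 = {2, 3, 6, 10}  B7 = {1, 3, 6, 9}  B8 = {1, 3, 8, 10}
Tree: B1–B2, B1–B3, B2–B4, B1–B5, B2–B6, B2–B7, B2–B8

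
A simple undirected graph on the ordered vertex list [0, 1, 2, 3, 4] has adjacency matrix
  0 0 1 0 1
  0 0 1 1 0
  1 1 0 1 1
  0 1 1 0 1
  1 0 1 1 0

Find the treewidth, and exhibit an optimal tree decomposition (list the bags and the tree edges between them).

Treewidth 2.
One such decomposition:
Bags: B1 = {1, 2, 3}  B2 = {2, 3, 4}  B3 = {0, 2, 4}
Tree: B1–B2, B2–B3

The largest bag has 3 vertices, giving width 2; this decomposition certifies tw(G) ≤ 2. For the lower bound, the 3 vertices {0, 2, 4} are pairwise adjacent, and any tree decomposition puts a clique entirely inside one bag — forcing width ≥ 2. The upper and lower bounds meet at 2, so that is the treewidth.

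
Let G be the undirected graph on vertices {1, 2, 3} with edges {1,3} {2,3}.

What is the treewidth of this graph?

A width-1 tree decomposition is:
Bags: B1 = {1, 3}  B2 = {2, 3}
Tree: B1–B2
The largest bag has 2 vertices, giving width 1; this decomposition certifies tw(G) ≤ 1. G has an edge, so its treewidth is at least 1. Therefore the treewidth is 1.

1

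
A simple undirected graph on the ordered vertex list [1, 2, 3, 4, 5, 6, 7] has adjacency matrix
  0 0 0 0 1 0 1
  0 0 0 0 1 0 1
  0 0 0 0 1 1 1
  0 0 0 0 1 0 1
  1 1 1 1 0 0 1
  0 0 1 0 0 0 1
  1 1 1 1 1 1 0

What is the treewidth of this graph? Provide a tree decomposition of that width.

Treewidth 2.
One optimal decomposition is:
Bags: B1 = {3, 5, 7}  B2 = {1, 5, 7}  B3 = {2, 5, 7}  B4 = {4, 5, 7}  B5 = {3, 6, 7}
Tree: B1–B2, B1–B3, B3–B4, B1–B5

The largest bag has 3 vertices, giving width 2; this decomposition certifies tw(G) ≤ 2. For the lower bound, the 3 vertices {1, 5, 7} are pairwise adjacent, and any tree decomposition puts a clique entirely inside one bag — forcing width ≥ 2. Therefore the treewidth is 2.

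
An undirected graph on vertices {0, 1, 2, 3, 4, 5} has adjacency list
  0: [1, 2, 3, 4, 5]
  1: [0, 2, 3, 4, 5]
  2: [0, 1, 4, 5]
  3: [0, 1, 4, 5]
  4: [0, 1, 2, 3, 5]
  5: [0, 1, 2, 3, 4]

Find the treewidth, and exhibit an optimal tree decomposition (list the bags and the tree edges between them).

Treewidth 4.
One such decomposition:
Bags: B1 = {0, 1, 2, 4, 5}  B2 = {0, 1, 3, 4, 5}
Tree: B1–B2

Each bag holds 5 vertices, so the decomposition has width 4, which upper-bounds the treewidth. For the lower bound, the 5 vertices {0, 1, 2, 4, 5} are pairwise adjacent, and any tree decomposition puts a clique entirely inside one bag — forcing width ≥ 4. Hence tw(G) = 4 exactly.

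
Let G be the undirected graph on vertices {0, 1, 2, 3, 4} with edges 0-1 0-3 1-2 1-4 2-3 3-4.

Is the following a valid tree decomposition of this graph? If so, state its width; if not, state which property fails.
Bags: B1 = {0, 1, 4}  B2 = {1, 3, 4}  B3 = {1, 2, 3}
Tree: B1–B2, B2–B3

No — edge (3,0) lies in no bag.

A tree decomposition must satisfy three properties: every vertex lies in some bag; for every edge, both endpoints lie together in some bag; and for every vertex, the bags containing it form a connected subtree. Here edge (3,0) lies in no bag, so the decomposition is invalid.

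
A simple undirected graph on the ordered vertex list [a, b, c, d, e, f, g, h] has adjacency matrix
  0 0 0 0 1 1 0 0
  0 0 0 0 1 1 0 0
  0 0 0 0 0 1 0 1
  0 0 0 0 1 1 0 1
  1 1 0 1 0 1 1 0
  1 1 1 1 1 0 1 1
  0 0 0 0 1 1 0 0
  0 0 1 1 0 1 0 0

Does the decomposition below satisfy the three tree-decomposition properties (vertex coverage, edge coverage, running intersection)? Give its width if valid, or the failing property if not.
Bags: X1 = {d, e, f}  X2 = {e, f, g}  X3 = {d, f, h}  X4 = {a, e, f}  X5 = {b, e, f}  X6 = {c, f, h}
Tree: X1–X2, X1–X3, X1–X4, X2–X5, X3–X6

Vertex coverage: the bags together contain {a, b, c, d, e, f, g, h}, the full vertex set. Edge coverage: each edge of G has both endpoints in at least one bag. Running intersection: for every vertex, the bags containing it form a connected subtree. All three properties hold, so this is a valid tree decomposition of width max|bag| − 1 = 2, and hence tw(G) ≤ 2.

Yes; width 2.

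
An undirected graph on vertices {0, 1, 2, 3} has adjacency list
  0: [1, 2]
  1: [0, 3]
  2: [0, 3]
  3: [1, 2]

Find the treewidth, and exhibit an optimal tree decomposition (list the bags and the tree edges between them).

Treewidth 2.
One such decomposition:
Bags: B1 = {0, 2, 3}  B2 = {0, 1, 3}
Tree: B1–B2

The largest bag has 3 vertices, giving width 2; this decomposition certifies tw(G) ≤ 2. Since 0–2–3–1–0 is a cycle in G, G is not acyclic. Forests are exactly the graphs of treewidth ≤ 1, so tw(G) ≥ 2. The upper and lower bounds meet at 2, so that is the treewidth.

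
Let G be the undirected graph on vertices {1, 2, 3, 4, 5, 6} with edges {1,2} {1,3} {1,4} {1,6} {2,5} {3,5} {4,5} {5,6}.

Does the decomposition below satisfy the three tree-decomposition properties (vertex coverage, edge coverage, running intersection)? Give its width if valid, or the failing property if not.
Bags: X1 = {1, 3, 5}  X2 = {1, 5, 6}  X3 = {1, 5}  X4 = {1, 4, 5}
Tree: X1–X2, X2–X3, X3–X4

No — vertex 2 appears in no bag.

A tree decomposition must satisfy three properties: every vertex lies in some bag; for every edge, both endpoints lie together in some bag; and for every vertex, the bags containing it form a connected subtree. Here vertex 2 appears in no bag, so the decomposition is invalid.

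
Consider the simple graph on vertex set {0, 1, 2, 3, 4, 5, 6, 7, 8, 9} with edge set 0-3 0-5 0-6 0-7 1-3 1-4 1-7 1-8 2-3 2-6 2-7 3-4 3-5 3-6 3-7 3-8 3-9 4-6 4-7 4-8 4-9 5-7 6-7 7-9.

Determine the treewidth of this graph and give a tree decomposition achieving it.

Treewidth 3.
One optimal decomposition is:
Bags: B1 = {3, 4, 6, 7}  B2 = {0, 3, 6, 7}  B3 = {1, 3, 4, 7}  B4 = {1, 3, 4, 8}  B5 = {3, 4, 7, 9}  B6 = {0, 3, 5, 7}  B7 = {2, 3, 6, 7}
Tree: B1–B2, B1–B3, B3–B4, B1–B5, B2–B6, B1–B7

Each bag holds 4 vertices, so the decomposition has width 3, which upper-bounds the treewidth. For the lower bound, the 4 vertices {1, 3, 4, 8} are pairwise adjacent, and any tree decomposition puts a clique entirely inside one bag — forcing width ≥ 3. Hence tw(G) = 3 exactly.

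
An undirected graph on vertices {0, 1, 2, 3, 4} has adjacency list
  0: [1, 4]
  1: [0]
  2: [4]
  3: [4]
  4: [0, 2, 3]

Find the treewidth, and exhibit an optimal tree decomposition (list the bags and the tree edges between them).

Each bag holds 2 vertices, so the decomposition has width 1, which upper-bounds the treewidth. G has an edge, so its treewidth is at least 1. The upper and lower bounds meet at 1, so that is the treewidth.

Treewidth 1.
One such decomposition:
Bags: B1 = {0, 1}  B2 = {0, 4}  B3 = {3, 4}  B4 = {2, 4}
Tree: B1–B2, B2–B3, B3–B4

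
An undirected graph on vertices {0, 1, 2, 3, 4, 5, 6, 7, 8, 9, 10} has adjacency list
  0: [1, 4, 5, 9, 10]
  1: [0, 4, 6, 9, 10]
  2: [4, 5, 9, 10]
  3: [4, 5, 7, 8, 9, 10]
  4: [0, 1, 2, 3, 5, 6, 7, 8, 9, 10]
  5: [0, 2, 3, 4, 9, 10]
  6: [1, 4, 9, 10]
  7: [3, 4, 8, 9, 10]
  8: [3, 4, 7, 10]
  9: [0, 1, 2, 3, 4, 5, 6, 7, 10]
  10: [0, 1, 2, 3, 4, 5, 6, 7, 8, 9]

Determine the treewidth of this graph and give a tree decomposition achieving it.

Treewidth 4.
One optimal decomposition is:
Bags: B1 = {2, 4, 5, 9, 10}  B2 = {3, 4, 5, 9, 10}  B3 = {0, 4, 5, 9, 10}  B4 = {0, 1, 4, 9, 10}  B5 = {3, 4, 7, 9, 10}  B6 = {1, 4, 6, 9, 10}  B7 = {3, 4, 7, 8, 10}
Tree: B1–B2, B1–B3, B3–B4, B2–B5, B4–B6, B5–B7

Each bag holds 5 vertices, so the decomposition has width 4, which upper-bounds the treewidth. Conversely, {3, 4, 7, 8, 10} is a clique of size 5, and the vertices of any clique must share a bag in every tree decomposition; so some bag has ≥ 5 vertices and tw(G) ≥ 4. Therefore the treewidth is 4.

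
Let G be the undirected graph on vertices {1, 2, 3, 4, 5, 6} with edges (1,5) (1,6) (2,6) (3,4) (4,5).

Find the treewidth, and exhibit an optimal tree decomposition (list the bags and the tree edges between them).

Treewidth 1.
Bags: B1 = {3, 4}  B2 = {4, 5}  B3 = {1, 5}  B4 = {1, 6}  B5 = {2, 6}
Tree: B1–B2, B2–B3, B3–B4, B4–B5

The largest bag has 2 vertices, giving width 1; this decomposition certifies tw(G) ≤ 1. Any graph with an edge has treewidth ≥ 1, and G has the edge 3–4. Therefore the treewidth is 1.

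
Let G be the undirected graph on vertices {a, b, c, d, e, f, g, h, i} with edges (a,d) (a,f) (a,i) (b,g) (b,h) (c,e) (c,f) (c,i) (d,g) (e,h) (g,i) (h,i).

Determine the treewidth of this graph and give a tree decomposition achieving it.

Treewidth 3.
One such decomposition:
Bags: B1 = {b, e, g, h}  B2 = {e, g, h, i}  B3 = {c, e, g, i}  B4 = {c, d, g, i}  B5 = {a, c, d, i}  B6 = {a, c, d, f}
Tree: B1–B2, B2–B3, B3–B4, B4–B5, B5–B6

The largest bag has 4 vertices, giving width 3; this decomposition certifies tw(G) ≤ 3. For the lower bound: the 4 vertex sets {b,e,h}, {g}, {i}, {a,c,d,f} are disjoint, each induces a connected subgraph, and every pair is joined by at least one edge of G. Contracting each set to a single vertex therefore yields K_{4} as a minor, and since treewidth is minor-monotone, tw(G) ≥ tw(K_{4}) = 3. Hence tw(G) = 3 exactly.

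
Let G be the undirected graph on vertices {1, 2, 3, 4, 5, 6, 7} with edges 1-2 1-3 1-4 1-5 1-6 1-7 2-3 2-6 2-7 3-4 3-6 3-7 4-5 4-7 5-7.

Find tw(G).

A width-3 tree decomposition is:
Bags: B1 = {1, 2, 3, 7}  B2 = {1, 3, 4, 7}  B3 = {1, 2, 3, 6}  B4 = {1, 4, 5, 7}
Tree: B1–B2, B1–B3, B2–B4
Every bag has size at most 4, so the width is 4 − 1 = 3 and tw(G) ≤ 3. For the lower bound, the 4 vertices {1, 2, 3, 6} are pairwise adjacent, and any tree decomposition puts a clique entirely inside one bag — forcing width ≥ 3. Hence tw(G) = 3 exactly.

3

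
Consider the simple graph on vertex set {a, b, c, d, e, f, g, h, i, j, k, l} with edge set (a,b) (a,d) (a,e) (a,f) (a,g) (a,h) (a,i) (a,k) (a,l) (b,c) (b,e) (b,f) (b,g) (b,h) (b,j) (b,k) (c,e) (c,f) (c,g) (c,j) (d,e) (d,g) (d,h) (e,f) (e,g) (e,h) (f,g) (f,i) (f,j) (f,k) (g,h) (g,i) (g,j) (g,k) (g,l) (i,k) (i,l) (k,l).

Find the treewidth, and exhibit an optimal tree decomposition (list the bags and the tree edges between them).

Treewidth 4.
One optimal decomposition is:
Bags: B1 = {a, b, e, f, g}  B2 = {a, b, f, g, k}  B3 = {a, f, g, i, k}  B4 = {b, c, e, f, g}  B5 = {a, b, e, g, h}  B6 = {a, d, e, g, h}  B7 = {a, g, i, k, l}  B8 = {b, c, f, g, j}
Tree: B1–B2, B2–B3, B1–B4, B1–B5, B5–B6, B3–B7, B4–B8

Each bag holds 5 vertices, so the decomposition has width 4, which upper-bounds the treewidth. Conversely, {b, c, f, g, j} is a clique of size 5, and the vertices of any clique must share a bag in every tree decomposition; so some bag has ≥ 5 vertices and tw(G) ≥ 4. Therefore the treewidth is 4.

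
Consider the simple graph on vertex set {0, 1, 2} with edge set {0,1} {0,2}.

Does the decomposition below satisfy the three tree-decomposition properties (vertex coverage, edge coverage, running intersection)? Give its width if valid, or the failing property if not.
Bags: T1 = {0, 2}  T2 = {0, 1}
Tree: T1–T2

Vertex coverage: the bags together contain {0, 1, 2}, the full vertex set. Edge coverage: each edge of G has both endpoints in at least one bag. Running intersection: for every vertex, the bags containing it form a connected subtree. All three properties hold, so this is a valid tree decomposition of width max|bag| − 1 = 1, and hence tw(G) ≤ 1.

Yes; width 1.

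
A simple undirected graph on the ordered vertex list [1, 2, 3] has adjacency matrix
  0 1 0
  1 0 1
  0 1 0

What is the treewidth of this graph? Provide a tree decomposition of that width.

Every bag has size at most 2, so the width is 2 − 1 = 1 and tw(G) ≤ 1. Since G has at least one edge (e.g. 1–2), it is not an edgeless graph, so tw(G) ≥ 1. Therefore the treewidth is 1.

Treewidth 1.
One optimal decomposition is:
Bags: B1 = {1, 2}  B2 = {2, 3}
Tree: B1–B2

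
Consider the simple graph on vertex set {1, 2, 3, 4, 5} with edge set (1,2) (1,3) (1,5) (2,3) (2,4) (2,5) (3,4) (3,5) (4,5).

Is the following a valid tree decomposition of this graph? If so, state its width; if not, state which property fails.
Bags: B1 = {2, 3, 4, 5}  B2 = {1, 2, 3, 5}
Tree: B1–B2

Yes; width 3.

Vertex coverage: the bags together contain {1, 2, 3, 4, 5}, the full vertex set. Edge coverage: each edge of G has both endpoints in at least one bag. Running intersection: for every vertex, the bags containing it form a connected subtree. All three properties hold, so this is a valid tree decomposition of width max|bag| − 1 = 3, and hence tw(G) ≤ 3.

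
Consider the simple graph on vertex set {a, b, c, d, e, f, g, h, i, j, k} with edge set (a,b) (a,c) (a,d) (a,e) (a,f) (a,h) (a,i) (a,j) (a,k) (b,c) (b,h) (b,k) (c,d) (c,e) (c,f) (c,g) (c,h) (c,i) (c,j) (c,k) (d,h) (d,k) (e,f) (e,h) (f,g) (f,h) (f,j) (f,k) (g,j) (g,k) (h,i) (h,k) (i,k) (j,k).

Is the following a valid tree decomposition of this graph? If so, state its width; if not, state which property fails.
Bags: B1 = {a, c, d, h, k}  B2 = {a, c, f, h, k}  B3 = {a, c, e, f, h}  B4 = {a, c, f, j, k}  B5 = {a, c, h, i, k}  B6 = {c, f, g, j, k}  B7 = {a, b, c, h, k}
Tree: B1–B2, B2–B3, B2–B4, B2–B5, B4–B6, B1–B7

Yes; width 4.

Every vertex of G appears in some bag (union = {a, b, c, d, e, f, g, h, i, j, k}); every edge is covered by a bag; and for each vertex v the set of bags containing v is connected in the bag tree. The decomposition is therefore valid. The largest bag has 5 vertices, so the width is 4.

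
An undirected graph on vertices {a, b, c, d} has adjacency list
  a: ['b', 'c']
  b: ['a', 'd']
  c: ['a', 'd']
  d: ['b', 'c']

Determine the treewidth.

2

A width-2 tree decomposition is:
Bags: B1 = {a, b, d}  B2 = {a, c, d}
Tree: B1–B2
The largest bag has 3 vertices, giving width 2; this decomposition certifies tw(G) ≤ 2. Since d–b–a–c–d is a cycle in G, G is not acyclic. Forests are exactly the graphs of treewidth ≤ 1, so tw(G) ≥ 2. The upper and lower bounds meet at 2, so that is the treewidth.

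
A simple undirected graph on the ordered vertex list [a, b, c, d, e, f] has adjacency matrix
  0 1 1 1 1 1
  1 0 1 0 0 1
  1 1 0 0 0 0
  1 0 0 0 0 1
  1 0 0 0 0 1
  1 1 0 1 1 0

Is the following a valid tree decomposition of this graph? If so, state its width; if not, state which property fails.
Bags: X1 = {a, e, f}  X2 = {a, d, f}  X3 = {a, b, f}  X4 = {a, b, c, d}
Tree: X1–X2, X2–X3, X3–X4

A tree decomposition must satisfy three properties: every vertex lies in some bag; for every edge, both endpoints lie together in some bag; and for every vertex, the bags containing it form a connected subtree. Here bags containing vertex d are not connected in the tree, so the decomposition is invalid.

No — bags containing vertex d are not connected in the tree.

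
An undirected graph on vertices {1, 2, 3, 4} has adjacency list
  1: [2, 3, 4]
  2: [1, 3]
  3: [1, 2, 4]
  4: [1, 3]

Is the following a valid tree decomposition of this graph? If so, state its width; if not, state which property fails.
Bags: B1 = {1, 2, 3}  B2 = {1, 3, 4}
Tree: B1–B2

Every vertex of G appears in some bag (union = {1, 2, 3, 4}); every edge is covered by a bag; and for each vertex v the set of bags containing v is connected in the bag tree. The decomposition is therefore valid. The largest bag has 3 vertices, so the width is 2.

Yes; width 2.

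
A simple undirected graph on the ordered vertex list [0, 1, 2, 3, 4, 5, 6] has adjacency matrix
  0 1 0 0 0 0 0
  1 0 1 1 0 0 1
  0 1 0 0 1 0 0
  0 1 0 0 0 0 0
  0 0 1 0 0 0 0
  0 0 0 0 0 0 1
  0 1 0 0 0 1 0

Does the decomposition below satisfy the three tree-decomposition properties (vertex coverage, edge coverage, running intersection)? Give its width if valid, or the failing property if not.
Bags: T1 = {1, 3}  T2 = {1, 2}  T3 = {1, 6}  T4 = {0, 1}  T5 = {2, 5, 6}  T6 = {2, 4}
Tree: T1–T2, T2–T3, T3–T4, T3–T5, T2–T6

No — bags containing vertex 2 are not connected in the tree.

A tree decomposition must satisfy three properties: every vertex lies in some bag; for every edge, both endpoints lie together in some bag; and for every vertex, the bags containing it form a connected subtree. Here bags containing vertex 2 are not connected in the tree, so the decomposition is invalid.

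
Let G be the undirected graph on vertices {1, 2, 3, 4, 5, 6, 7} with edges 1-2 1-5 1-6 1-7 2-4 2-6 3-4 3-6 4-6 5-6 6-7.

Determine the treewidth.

A width-2 tree decomposition is:
Bags: B1 = {3, 4, 6}  B2 = {2, 4, 6}  B3 = {1, 2, 6}  B4 = {1, 5, 6}  B5 = {1, 6, 7}
Tree: B1–B2, B2–B3, B3–B4, B4–B5
The largest bag has 3 vertices, giving width 2; this decomposition certifies tw(G) ≤ 2. For the lower bound, the 3 vertices {1, 2, 6} are pairwise adjacent, and any tree decomposition puts a clique entirely inside one bag — forcing width ≥ 2. The upper and lower bounds meet at 2, so that is the treewidth.

2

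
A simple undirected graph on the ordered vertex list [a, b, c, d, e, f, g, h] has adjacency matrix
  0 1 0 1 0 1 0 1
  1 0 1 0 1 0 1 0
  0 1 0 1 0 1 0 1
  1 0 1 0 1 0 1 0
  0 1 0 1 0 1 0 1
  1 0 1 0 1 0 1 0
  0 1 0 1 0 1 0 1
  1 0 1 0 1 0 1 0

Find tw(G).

A width-4 tree decomposition is:
Bags: B1 = {b, d, e, f, h}  B2 = {b, d, f, g, h}  B3 = {b, c, d, f, h}  B4 = {a, b, d, f, h}
Tree: B1–B2, B2–B3, B3–B4
Each bag holds 5 vertices, so the decomposition has width 4, which upper-bounds the treewidth. For the lower bound: the 5 vertex sets {e,h}, {f,g}, {b,c}, {d}, {a} are disjoint, each induces a connected subgraph, and every pair is joined by at least one edge of G. Contracting each set to a single vertex therefore yields K_{5} as a minor, and since treewidth is minor-monotone, tw(G) ≥ tw(K_{5}) = 4. Hence tw(G) = 4 exactly.

4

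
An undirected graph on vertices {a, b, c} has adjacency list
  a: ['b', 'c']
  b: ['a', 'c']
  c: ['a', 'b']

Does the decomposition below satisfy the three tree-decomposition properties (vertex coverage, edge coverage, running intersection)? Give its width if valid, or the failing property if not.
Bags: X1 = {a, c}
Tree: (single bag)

A tree decomposition must satisfy three properties: every vertex lies in some bag; for every edge, both endpoints lie together in some bag; and for every vertex, the bags containing it form a connected subtree. Here vertex b appears in no bag, so the decomposition is invalid.

No — vertex b appears in no bag.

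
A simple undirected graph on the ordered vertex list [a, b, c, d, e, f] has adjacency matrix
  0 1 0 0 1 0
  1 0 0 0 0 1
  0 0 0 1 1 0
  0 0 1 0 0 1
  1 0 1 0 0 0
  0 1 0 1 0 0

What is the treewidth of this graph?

2

A width-2 tree decomposition is:
Bags: B1 = {c, d, f}  B2 = {c, e, f}  B3 = {a, e, f}  B4 = {a, b, f}
Tree: B1–B2, B2–B3, B3–B4
Every bag has size at most 3, so the width is 3 − 1 = 2 and tw(G) ≤ 2. The edges f–d–c–e–a–b–f form a cycle, so G is not a tree and its treewidth is at least 2. Combining the bounds, tw(G) = 2.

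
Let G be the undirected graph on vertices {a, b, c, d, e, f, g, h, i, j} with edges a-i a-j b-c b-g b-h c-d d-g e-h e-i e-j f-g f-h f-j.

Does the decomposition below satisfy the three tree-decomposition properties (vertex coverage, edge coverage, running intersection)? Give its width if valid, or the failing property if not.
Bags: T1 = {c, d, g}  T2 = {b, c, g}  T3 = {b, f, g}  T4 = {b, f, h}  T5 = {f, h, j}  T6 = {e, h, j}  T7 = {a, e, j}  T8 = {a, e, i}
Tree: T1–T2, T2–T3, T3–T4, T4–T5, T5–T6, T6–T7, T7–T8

Vertex coverage: the bags together contain {a, b, c, d, e, f, g, h, i, j}, the full vertex set. Edge coverage: each edge of G has both endpoints in at least one bag. Running intersection: for every vertex, the bags containing it form a connected subtree. All three properties hold, so this is a valid tree decomposition of width max|bag| − 1 = 2, and hence tw(G) ≤ 2.

Yes; width 2.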